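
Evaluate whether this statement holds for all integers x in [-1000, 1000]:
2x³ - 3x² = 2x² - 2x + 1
The claim fails at x = 0:
x = 0: LHS = 2·0³ - 3·0² = 0, RHS = 2·0² - 2·0 + 1 = 1; 0 = 1 — FAILS

Because a single integer refutes it, the statement is false.

Answer: False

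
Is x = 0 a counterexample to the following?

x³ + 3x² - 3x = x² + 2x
Substitute x = 0 into the relation:
x = 0: LHS = 0³ + 3·0² - 3·0 = 0, RHS = 0² + 2·0 = 0; 0 = 0 — holds

The claim holds here, so x = 0 is not a counterexample. (A counterexample exists elsewhere, e.g. x = 1.)

Answer: No, x = 0 is not a counterexample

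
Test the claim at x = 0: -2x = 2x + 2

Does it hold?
x = 0: LHS = -2·0 = 0, RHS = 2·0 + 2 = 2; 0 = 2 — FAILS

The relation fails at x = 0, so x = 0 is a counterexample.

Answer: No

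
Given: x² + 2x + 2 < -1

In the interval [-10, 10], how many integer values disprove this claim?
Counterexamples in [-10, 10]: {-10, -9, -8, -7, -6, -5, -4, -3, -2, -1, 0, 1, 2, 3, 4, 5, 6, 7, 8, 9, 10}.

Counting them gives 21 values.

Answer: 21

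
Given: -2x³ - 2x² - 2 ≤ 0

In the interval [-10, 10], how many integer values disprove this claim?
Counterexamples in [-10, 10]: {-10, -9, -8, -7, -6, -5, -4, -3, -2}.

Counting them gives 9 values.

Answer: 9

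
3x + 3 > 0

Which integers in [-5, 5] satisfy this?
Holds for: {0, 1, 2, 3, 4, 5}
Fails for: {-5, -4, -3, -2, -1}

Answer: {0, 1, 2, 3, 4, 5}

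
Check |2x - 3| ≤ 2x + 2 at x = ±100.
x = 100: LHS = |2·100 - 3| = |197| = 197, RHS = 2·100 + 2 = 202; 197 ≤ 202 — holds
x = -100: LHS = |2·(-100) - 3| = |-203| = 203, RHS = 2·(-100) + 2 = -198; 203 ≤ -198 — FAILS

Answer: Partially: holds for x = 100, fails for x = -100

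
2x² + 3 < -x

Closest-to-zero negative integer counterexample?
Testing negative integers from -1 downward:
x = -1: LHS = 2·(-1)² + 3 = 5, RHS = -(-1) = 1; 5 < 1 — FAILS  ← closest negative counterexample to 0

Answer: x = -1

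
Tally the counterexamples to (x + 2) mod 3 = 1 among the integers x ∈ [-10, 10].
Counterexamples in [-10, 10]: {-9, -8, -6, -5, -3, -2, 0, 1, 3, 4, 6, 7, 9, 10}.

Counting them gives 14 values.

Answer: 14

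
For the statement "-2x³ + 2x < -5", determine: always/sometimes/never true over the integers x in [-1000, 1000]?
Holds at x = 2: LHS = -2·2³ + 2·2 = -12; -12 < -5 — holds
Fails at x = 0: LHS = -2·0³ + 2·0 = 0; 0 < -5 — FAILS
It is satisfied by some integers in the range but not all.

Answer: Sometimes true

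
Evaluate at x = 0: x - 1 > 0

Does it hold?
x = 0: LHS = 0 - 1 = -1; -1 > 0 — FAILS

The relation fails at x = 0, so x = 0 is a counterexample.

Answer: No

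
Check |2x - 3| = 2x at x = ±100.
x = 100: LHS = |2·100 - 3| = |197| = 197, RHS = 2·100 = 200; 197 = 200 — FAILS
x = -100: LHS = |2·(-100) - 3| = |-203| = 203, RHS = 2·(-100) = -200; 203 = -200 — FAILS

Answer: No, fails for both x = 100 and x = -100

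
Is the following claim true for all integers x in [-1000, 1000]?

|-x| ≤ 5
The claim fails at x = 6:
x = 6: LHS = |-6| = 6; 6 ≤ 5 — FAILS

Because a single integer refutes it, the statement is false.

Answer: False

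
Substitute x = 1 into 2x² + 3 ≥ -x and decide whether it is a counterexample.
Substitute x = 1 into the relation:
x = 1: LHS = 2·1² + 3 = 5; 5 ≥ -1 — holds

The relation holds at x = 1, so it is not a counterexample.

Answer: No, x = 1 is not a counterexample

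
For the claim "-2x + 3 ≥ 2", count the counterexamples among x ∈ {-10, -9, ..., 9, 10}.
Counterexamples in [-10, 10]: {1, 2, 3, 4, 5, 6, 7, 8, 9, 10}.

Counting them gives 10 values.

Answer: 10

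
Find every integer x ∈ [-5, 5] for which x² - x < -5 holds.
Over all integers in [-5, 5], LHS − RHS is smallest at x = 0, where it equals 5:
x = 0: LHS = 0² - 0 = 0; 0 < -5 — FAILS
At the ends of the range:
x = -5: LHS = (-5)² - (-5) = 30; 30 < -5 — FAILS
x = 5: LHS = 5² - 5 = 20; 20 < -5 — FAILS
Hence LHS − RHS is never negative, i.e. LHS ≥ RHS throughout, so the claimed relation (<) fails for every integer in [-5, 5].

Answer: None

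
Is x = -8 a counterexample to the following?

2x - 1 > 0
Substitute x = -8 into the relation:
x = -8: LHS = 2·(-8) - 1 = -17; -17 > 0 — FAILS

Since the claim fails at x = -8, this value is a counterexample.

Answer: Yes, x = -8 is a counterexample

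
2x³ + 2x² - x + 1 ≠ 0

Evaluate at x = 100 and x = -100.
x = 100: LHS = 2·100³ + 2·100² - 100 + 1 = 2019901; 2019901 ≠ 0 — holds
x = -100: LHS = 2·(-100)³ + 2·(-100)² - (-100) + 1 = -1979899; -1979899 ≠ 0 — holds

Answer: Yes, holds for both x = 100 and x = -100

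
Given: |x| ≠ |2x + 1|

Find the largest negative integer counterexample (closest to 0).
Testing negative integers from -1 downward:
x = -1: LHS = |-1| = 1, RHS = |2·(-1) + 1| = |-1| = 1; 1 ≠ 1 — FAILS  ← closest negative counterexample to 0

Answer: x = -1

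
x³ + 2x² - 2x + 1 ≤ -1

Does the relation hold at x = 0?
x = 0: LHS = 0³ + 2·0² - 2·0 + 1 = 1; 1 ≤ -1 — FAILS

The relation fails at x = 0, so x = 0 is a counterexample.

Answer: No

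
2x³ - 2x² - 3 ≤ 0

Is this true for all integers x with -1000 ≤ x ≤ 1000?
The claim fails at x = 2:
x = 2: LHS = 2·2³ - 2·2² - 3 = 5; 5 ≤ 0 — FAILS

Because a single integer refutes it, the statement is false.

Answer: False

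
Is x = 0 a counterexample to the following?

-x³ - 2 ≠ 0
Substitute x = 0 into the relation:
x = 0: LHS = -0³ - 2 = -2; -2 ≠ 0 — holds

The relation holds at x = 0, so it is not a counterexample.

Answer: No, x = 0 is not a counterexample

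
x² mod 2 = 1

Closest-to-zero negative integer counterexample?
Testing negative integers from -1 downward:
x = -1: LHS = ((-1)²) mod 2 = 1 mod 2 = 1; 1 = 1 — holds
x = -2: LHS = ((-2)²) mod 2 = 4 mod 2 = 0; 0 = 1 — FAILS  ← closest negative counterexample to 0

Answer: x = -2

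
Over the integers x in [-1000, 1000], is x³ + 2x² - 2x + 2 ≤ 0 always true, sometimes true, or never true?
Holds at x = -3: LHS = (-3)³ + 2·(-3)² - 2·(-3) + 2 = -1; -1 ≤ 0 — holds
Fails at x = 0: LHS = 0³ + 2·0² - 2·0 + 2 = 2; 2 ≤ 0 — FAILS
It is satisfied by some integers in the range but not all.

Answer: Sometimes true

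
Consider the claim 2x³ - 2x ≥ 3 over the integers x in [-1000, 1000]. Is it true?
The claim fails at x = 0:
x = 0: LHS = 2·0³ - 2·0 = 0; 0 ≥ 3 — FAILS

Because a single integer refutes it, the statement is false.

Answer: False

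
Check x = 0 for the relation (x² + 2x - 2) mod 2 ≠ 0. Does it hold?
x = 0: LHS = (0² + 2·0 - 2) mod 2 = (-2) mod 2 = 0; 0 ≠ 0 — FAILS

The relation fails at x = 0, so x = 0 is a counterexample.

Answer: No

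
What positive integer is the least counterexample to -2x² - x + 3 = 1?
Testing positive integers:
x = 1: LHS = -2·1² - 1 + 3 = 0; 0 = 1 — FAILS  ← smallest positive counterexample

Answer: x = 1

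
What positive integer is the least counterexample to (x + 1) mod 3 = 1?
Testing positive integers:
x = 1: LHS = (1 + 1) mod 3 = 2 mod 3 = 2; 2 = 1 — FAILS  ← smallest positive counterexample

Answer: x = 1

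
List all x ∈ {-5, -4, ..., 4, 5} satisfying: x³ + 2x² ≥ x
Holds for: {-2, -1, 0, 1, 2, 3, 4, 5}
Fails for: {-5, -4, -3}

Answer: {-2, -1, 0, 1, 2, 3, 4, 5}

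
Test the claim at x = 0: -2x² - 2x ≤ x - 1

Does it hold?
x = 0: LHS = -2·0² - 2·0 = 0, RHS = 0 - 1 = -1; 0 ≤ -1 — FAILS

The relation fails at x = 0, so x = 0 is a counterexample.

Answer: No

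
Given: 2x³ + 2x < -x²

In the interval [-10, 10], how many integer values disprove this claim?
Counterexamples in [-10, 10]: {0, 1, 2, 3, 4, 5, 6, 7, 8, 9, 10}.

Counting them gives 11 values.

Answer: 11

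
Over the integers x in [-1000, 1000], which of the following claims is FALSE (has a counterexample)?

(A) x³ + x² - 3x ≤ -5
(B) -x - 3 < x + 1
(A) x = 0: LHS = 0³ + 0² - 3·0 = 0; 0 ≤ -5 — FAILS
(B) x = -2: LHS = -(-2) - 3 = -1, RHS = (-2) + 1 = -1; -1 < -1 — FAILS

Answer: Both A and B are false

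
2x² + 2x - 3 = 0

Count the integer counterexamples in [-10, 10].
Counterexamples in [-10, 10]: {-10, -9, -8, -7, -6, -5, -4, -3, -2, -1, 0, 1, 2, 3, 4, 5, 6, 7, 8, 9, 10}.

Counting them gives 21 values.

Answer: 21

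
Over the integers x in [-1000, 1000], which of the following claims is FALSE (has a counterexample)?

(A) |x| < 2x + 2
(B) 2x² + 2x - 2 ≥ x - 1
(A) x = -1: LHS = |-1| = 1, RHS = 2·(-1) + 2 = 0; 1 < 0 — FAILS
(B) x = 0: LHS = 2·0² + 2·0 - 2 = -2, RHS = 0 - 1 = -1; -2 ≥ -1 — FAILS

Answer: Both A and B are false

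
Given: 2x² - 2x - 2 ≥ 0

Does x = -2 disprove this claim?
Substitute x = -2 into the relation:
x = -2: LHS = 2·(-2)² - 2·(-2) - 2 = 10; 10 ≥ 0 — holds

The claim holds here, so x = -2 is not a counterexample. (A counterexample exists elsewhere, e.g. x = 0.)

Answer: No, x = -2 is not a counterexample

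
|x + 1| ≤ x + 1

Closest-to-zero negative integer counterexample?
Testing negative integers from -1 downward:
x = -1: LHS = |(-1) + 1| = |0| = 0, RHS = (-1) + 1 = 0; 0 ≤ 0 — holds
x = -2: LHS = |(-2) + 1| = |-1| = 1, RHS = (-2) + 1 = -1; 1 ≤ -1 — FAILS  ← closest negative counterexample to 0

Answer: x = -2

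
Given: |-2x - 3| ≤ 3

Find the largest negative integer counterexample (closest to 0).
Testing negative integers from -1 downward:
x = -1: LHS = |-2·(-1) - 3| = |-1| = 1; 1 ≤ 3 — holds
x = -2: LHS = |-2·(-2) - 3| = |1| = 1; 1 ≤ 3 — holds
x = -3: LHS = |-2·(-3) - 3| = |3| = 3; 3 ≤ 3 — holds
x = -4: LHS = |-2·(-4) - 3| = |5| = 5; 5 ≤ 3 — FAILS  ← closest negative counterexample to 0

Answer: x = -4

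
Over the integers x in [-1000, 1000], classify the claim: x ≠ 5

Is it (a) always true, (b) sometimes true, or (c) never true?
Holds at x = 0: 0 ≠ 5 — holds
Fails at x = 5: 5 ≠ 5 — FAILS
It is satisfied by some integers in the range but not all.

Answer: Sometimes true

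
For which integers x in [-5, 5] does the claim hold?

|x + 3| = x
Over all integers in [-5, 5], LHS − RHS is always positive; it is smallest at x = 0, where it equals 3:
x = 0: LHS = |0 + 3| = |3| = 3; 3 = 0 — FAILS
At the ends of the range:
x = -5: LHS = |(-5) + 3| = |-2| = 2; 2 = -5 — FAILS
x = 5: LHS = |5 + 3| = |8| = 8; 8 = 5 — FAILS
Hence LHS − RHS is never 0, i.e. the two sides are never equal, so the claimed relation (=) fails for every integer in [-5, 5].

Answer: None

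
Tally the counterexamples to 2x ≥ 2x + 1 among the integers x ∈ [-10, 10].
Counterexamples in [-10, 10]: {-10, -9, -8, -7, -6, -5, -4, -3, -2, -1, 0, 1, 2, 3, 4, 5, 6, 7, 8, 9, 10}.

Counting them gives 21 values.

Answer: 21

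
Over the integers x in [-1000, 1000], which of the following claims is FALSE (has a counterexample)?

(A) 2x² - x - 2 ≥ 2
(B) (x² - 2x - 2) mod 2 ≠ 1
(A) x = 0: LHS = 2·0² - 0 - 2 = -2; -2 ≥ 2 — FAILS
(B) x = 1: LHS = (1² - 2·1 - 2) mod 2 = (-3) mod 2 = 1; 1 ≠ 1 — FAILS

Answer: Both A and B are false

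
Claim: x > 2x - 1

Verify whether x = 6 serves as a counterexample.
Substitute x = 6 into the relation:
x = 6: RHS = 2·6 - 1 = 11; 6 > 11 — FAILS

Since the claim fails at x = 6, this value is a counterexample.

Answer: Yes, x = 6 is a counterexample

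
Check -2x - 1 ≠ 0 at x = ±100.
x = 100: LHS = -2·100 - 1 = -201; -201 ≠ 0 — holds
x = -100: LHS = -2·(-100) - 1 = 199; 199 ≠ 0 — holds

Answer: Yes, holds for both x = 100 and x = -100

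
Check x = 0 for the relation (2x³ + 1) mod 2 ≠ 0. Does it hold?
x = 0: LHS = (2·0³ + 1) mod 2 = 1 mod 2 = 1; 1 ≠ 0 — holds

The relation is satisfied at x = 0.

Answer: Yes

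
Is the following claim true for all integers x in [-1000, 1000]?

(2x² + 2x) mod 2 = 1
The claim fails at x = 0:
x = 0: LHS = (2·0² + 2·0) mod 2 = 0 mod 2 = 0; 0 = 1 — FAILS

Because a single integer refutes it, the statement is false.

Answer: False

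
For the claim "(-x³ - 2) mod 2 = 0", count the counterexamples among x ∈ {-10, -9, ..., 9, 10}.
Counterexamples in [-10, 10]: {-9, -7, -5, -3, -1, 1, 3, 5, 7, 9}.

Counting them gives 10 values.

Answer: 10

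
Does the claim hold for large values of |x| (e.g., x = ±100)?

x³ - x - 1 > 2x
x = 100: LHS = 100³ - 100 - 1 = 999899, RHS = 2·100 = 200; 999899 > 200 — holds
x = -100: LHS = (-100)³ - (-100) - 1 = -999901, RHS = 2·(-100) = -200; -999901 > -200 — FAILS

Answer: Partially: holds for x = 100, fails for x = -100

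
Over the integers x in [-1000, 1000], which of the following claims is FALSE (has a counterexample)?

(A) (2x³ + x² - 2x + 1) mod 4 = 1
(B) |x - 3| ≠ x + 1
(A) x = 1: LHS = (2·1³ + 1² - 2·1 + 1) mod 4 = 2 mod 4 = 2; 2 = 1 — FAILS
(B) x = 1: LHS = |1 - 3| = |-2| = 2, RHS = 1 + 1 = 2; 2 ≠ 2 — FAILS

Answer: Both A and B are false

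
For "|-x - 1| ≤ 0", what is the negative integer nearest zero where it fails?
Testing negative integers from -1 downward:
x = -1: LHS = |-(-1) - 1| = |0| = 0; 0 ≤ 0 — holds
x = -2: LHS = |-(-2) - 1| = |1| = 1; 1 ≤ 0 — FAILS  ← closest negative counterexample to 0

Answer: x = -2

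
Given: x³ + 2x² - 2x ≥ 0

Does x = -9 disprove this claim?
Substitute x = -9 into the relation:
x = -9: LHS = (-9)³ + 2·(-9)² - 2·(-9) = -549; -549 ≥ 0 — FAILS

Since the claim fails at x = -9, this value is a counterexample.

Answer: Yes, x = -9 is a counterexample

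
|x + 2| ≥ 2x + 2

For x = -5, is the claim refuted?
Substitute x = -5 into the relation:
x = -5: LHS = |(-5) + 2| = |-3| = 3, RHS = 2·(-5) + 2 = -8; 3 ≥ -8 — holds

The claim holds here, so x = -5 is not a counterexample. (A counterexample exists elsewhere, e.g. x = 1.)

Answer: No, x = -5 is not a counterexample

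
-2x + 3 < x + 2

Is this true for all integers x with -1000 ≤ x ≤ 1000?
The claim fails at x = 0:
x = 0: LHS = -2·0 + 3 = 3, RHS = 0 + 2 = 2; 3 < 2 — FAILS

Because a single integer refutes it, the statement is false.

Answer: False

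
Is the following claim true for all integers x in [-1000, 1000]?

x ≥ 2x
The claim fails at x = 1:
x = 1: RHS = 2·1 = 2; 1 ≥ 2 — FAILS

Because a single integer refutes it, the statement is false.

Answer: False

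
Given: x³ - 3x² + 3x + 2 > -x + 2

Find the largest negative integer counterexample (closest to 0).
Testing negative integers from -1 downward:
x = -1: LHS = (-1)³ - 3·(-1)² + 3·(-1) + 2 = -5, RHS = -(-1) + 2 = 3; -5 > 3 — FAILS  ← closest negative counterexample to 0

Answer: x = -1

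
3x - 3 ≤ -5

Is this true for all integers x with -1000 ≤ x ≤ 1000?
The claim fails at x = 0:
x = 0: LHS = 3·0 - 3 = -3; -3 ≤ -5 — FAILS

Because a single integer refutes it, the statement is false.

Answer: False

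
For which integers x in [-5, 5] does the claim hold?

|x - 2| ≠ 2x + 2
Holds for: {-5, -4, -3, -2, -1, 1, 2, 3, 4, 5}
Fails for: {0}

Answer: {-5, -4, -3, -2, -1, 1, 2, 3, 4, 5}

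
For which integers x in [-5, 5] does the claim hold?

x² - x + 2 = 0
Over all integers in [-5, 5], LHS − RHS is always positive; it is smallest at x = 0, where it equals 2:
x = 0: LHS = 0² - 0 + 2 = 2; 2 = 0 — FAILS
At the ends of the range:
x = -5: LHS = (-5)² - (-5) + 2 = 32; 32 = 0 — FAILS
x = 5: LHS = 5² - 5 + 2 = 22; 22 = 0 — FAILS
Hence LHS − RHS is never 0, i.e. the two sides are never equal, so the claimed relation (=) fails for every integer in [-5, 5].

Answer: None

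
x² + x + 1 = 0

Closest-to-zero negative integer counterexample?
Testing negative integers from -1 downward:
x = -1: LHS = (-1)² + (-1) + 1 = 1; 1 = 0 — FAILS  ← closest negative counterexample to 0

Answer: x = -1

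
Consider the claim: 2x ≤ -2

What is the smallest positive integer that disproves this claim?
Testing positive integers:
x = 1: LHS = 2·1 = 2; 2 ≤ -2 — FAILS  ← smallest positive counterexample

Answer: x = 1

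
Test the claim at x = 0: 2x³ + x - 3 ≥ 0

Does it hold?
x = 0: LHS = 2·0³ + 0 - 3 = -3; -3 ≥ 0 — FAILS

The relation fails at x = 0, so x = 0 is a counterexample.

Answer: No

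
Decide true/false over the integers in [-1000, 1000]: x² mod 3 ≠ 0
The claim fails at x = 0:
x = 0: LHS = (0²) mod 3 = 0 mod 3 = 0; 0 ≠ 0 — FAILS

Because a single integer refutes it, the statement is false.

Answer: False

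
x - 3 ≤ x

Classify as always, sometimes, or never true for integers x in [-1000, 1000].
Over all integers in [-1000, 1000], LHS − RHS is largest at x = 0, where it equals -3:
x = 0: LHS = 0 - 3 = -3; -3 ≤ 0 — holds
At the ends of the range:
x = -1000: LHS = (-1000) - 3 = -1003; -1003 ≤ -1000 — holds
x = 1000: LHS = 1000 - 3 = 997; 997 ≤ 1000 — holds
Hence LHS − RHS is never positive, i.e. LHS ≤ RHS throughout, so the relation holds for every integer in [-1000, 1000].

No counterexample exists.

Answer: Always true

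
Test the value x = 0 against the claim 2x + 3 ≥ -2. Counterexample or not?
Substitute x = 0 into the relation:
x = 0: LHS = 2·0 + 3 = 3; 3 ≥ -2 — holds

The claim holds here, so x = 0 is not a counterexample. (A counterexample exists elsewhere, e.g. x = -3.)

Answer: No, x = 0 is not a counterexample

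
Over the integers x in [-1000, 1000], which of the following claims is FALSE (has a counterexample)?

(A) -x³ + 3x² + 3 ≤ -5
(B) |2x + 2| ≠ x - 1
(A) x = 0: LHS = -0³ + 3·0² + 3 = 3; 3 ≤ -5 — FAILS

(B) Over all integers in [-1000, 1000], LHS − RHS is always positive; it is smallest at x = -1, where it equals 2:
x = -1: LHS = |2·(-1) + 2| = |0| = 0, RHS = (-1) - 1 = -2; 0 ≠ -2 — holds
At the ends of the range:
x = -1000: LHS = |2·(-1000) + 2| = |-1998| = 1998, RHS = (-1000) - 1 = -1001; 1998 ≠ -1001 — holds
x = 1000: LHS = |2·1000 + 2| = |2002| = 2002, RHS = 1000 - 1 = 999; 2002 ≠ 999 — holds
Hence LHS − RHS is never 0, i.e. the two sides are never equal, so the relation holds for every integer in [-1000, 1000].

Only (A) has a counterexample.

Answer: A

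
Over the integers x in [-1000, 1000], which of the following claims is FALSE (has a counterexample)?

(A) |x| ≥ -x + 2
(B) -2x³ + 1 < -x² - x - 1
(A) x = 0: LHS = |0| = 0, RHS = -0 + 2 = 2; 0 ≥ 2 — FAILS
(B) x = 0: LHS = -2·0³ + 1 = 1, RHS = -0² - 0 - 1 = -1; 1 < -1 — FAILS

Answer: Both A and B are false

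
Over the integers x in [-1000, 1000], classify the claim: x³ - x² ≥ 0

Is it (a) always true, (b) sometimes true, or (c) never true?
Holds at x = 0: LHS = 0³ - 0² = 0; 0 ≥ 0 — holds
Fails at x = -1: LHS = (-1)³ - (-1)² = -2; -2 ≥ 0 — FAILS
It is satisfied by some integers in the range but not all.

Answer: Sometimes true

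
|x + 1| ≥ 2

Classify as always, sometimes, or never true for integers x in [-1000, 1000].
Holds at x = 1: LHS = |1 + 1| = |2| = 2; 2 ≥ 2 — holds
Fails at x = 0: LHS = |0 + 1| = |1| = 1; 1 ≥ 2 — FAILS
It is satisfied by some integers in the range but not all.

Answer: Sometimes true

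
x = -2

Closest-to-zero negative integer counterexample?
Testing negative integers from -1 downward:
x = -1: -1 = -2 — FAILS  ← closest negative counterexample to 0

Answer: x = -1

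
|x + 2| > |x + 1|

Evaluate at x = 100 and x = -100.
x = 100: LHS = |100 + 2| = |102| = 102, RHS = |100 + 1| = |101| = 101; 102 > 101 — holds
x = -100: LHS = |(-100) + 2| = |-98| = 98, RHS = |(-100) + 1| = |-99| = 99; 98 > 99 — FAILS

Answer: Partially: holds for x = 100, fails for x = -100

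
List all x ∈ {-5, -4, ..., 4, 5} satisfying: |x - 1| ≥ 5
Holds for: {-5, -4}
Fails for: {-3, -2, -1, 0, 1, 2, 3, 4, 5}

Answer: {-5, -4}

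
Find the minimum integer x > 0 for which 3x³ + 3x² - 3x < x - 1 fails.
Testing positive integers:
x = 1: LHS = 3·1³ + 3·1² - 3·1 = 3, RHS = 1 - 1 = 0; 3 < 0 — FAILS  ← smallest positive counterexample

Answer: x = 1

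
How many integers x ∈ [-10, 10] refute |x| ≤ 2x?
Counterexamples in [-10, 10]: {-10, -9, -8, -7, -6, -5, -4, -3, -2, -1}.

Counting them gives 10 values.

Answer: 10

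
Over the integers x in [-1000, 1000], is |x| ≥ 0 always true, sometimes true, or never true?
An absolute value is never negative, so the left side is ≥ 0 for every x, while the right side is 0. Tightest case in [-1000, 1000] is x = 0:
x = 0: LHS = |0| = 0; 0 ≥ 0 — holds
Hence LHS − RHS is never negative, i.e. LHS ≥ RHS throughout, so the relation holds for every integer in [-1000, 1000].

No counterexample exists.

Answer: Always true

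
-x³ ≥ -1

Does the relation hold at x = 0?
x = 0: LHS = -0³ = 0; 0 ≥ -1 — holds

The relation is satisfied at x = 0.

Answer: Yes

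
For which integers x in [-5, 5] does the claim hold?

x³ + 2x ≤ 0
Holds for: {-5, -4, -3, -2, -1, 0}
Fails for: {1, 2, 3, 4, 5}

Answer: {-5, -4, -3, -2, -1, 0}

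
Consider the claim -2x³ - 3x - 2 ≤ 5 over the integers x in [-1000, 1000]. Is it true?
The claim fails at x = -2:
x = -2: LHS = -2·(-2)³ - 3·(-2) - 2 = 20; 20 ≤ 5 — FAILS

Because a single integer refutes it, the statement is false.

Answer: False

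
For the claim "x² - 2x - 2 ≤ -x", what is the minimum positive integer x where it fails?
Testing positive integers:
x = 1: LHS = 1² - 2·1 - 2 = -3; -3 ≤ -1 — holds
x = 2: LHS = 2² - 2·2 - 2 = -2; -2 ≤ -2 — holds
x = 3: LHS = 3² - 2·3 - 2 = 1; 1 ≤ -3 — FAILS  ← smallest positive counterexample

Answer: x = 3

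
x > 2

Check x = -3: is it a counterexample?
Substitute x = -3 into the relation:
x = -3: -3 > 2 — FAILS

Since the claim fails at x = -3, this value is a counterexample.

Answer: Yes, x = -3 is a counterexample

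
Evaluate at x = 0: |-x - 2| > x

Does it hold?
x = 0: LHS = |-0 - 2| = |-2| = 2; 2 > 0 — holds

The relation is satisfied at x = 0.

Answer: Yes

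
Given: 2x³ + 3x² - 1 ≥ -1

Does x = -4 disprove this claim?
Substitute x = -4 into the relation:
x = -4: LHS = 2·(-4)³ + 3·(-4)² - 1 = -81; -81 ≥ -1 — FAILS

Since the claim fails at x = -4, this value is a counterexample.

Answer: Yes, x = -4 is a counterexample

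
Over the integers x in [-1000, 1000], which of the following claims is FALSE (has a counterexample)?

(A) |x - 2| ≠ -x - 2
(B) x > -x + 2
(A) Over all integers in [-1000, 1000], LHS − RHS is always positive; it is smallest at x = 0, where it equals 4:
x = 0: LHS = |0 - 2| = |-2| = 2, RHS = -0 - 2 = -2; 2 ≠ -2 — holds
At the ends of the range:
x = -1000: LHS = |(-1000) - 2| = |-1002| = 1002, RHS = -(-1000) - 2 = 998; 1002 ≠ 998 — holds
x = 1000: LHS = |1000 - 2| = |998| = 998, RHS = -1000 - 2 = -1002; 998 ≠ -1002 — holds
Hence LHS − RHS is never 0, i.e. the two sides are never equal, so the relation holds for every integer in [-1000, 1000].

(B) x = 0: RHS = -0 + 2 = 2; 0 > 2 — FAILS

Only (B) has a counterexample.

Answer: B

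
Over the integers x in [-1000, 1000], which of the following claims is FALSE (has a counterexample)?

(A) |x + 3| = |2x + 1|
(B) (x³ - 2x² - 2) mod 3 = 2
(A) x = 0: LHS = |0 + 3| = |3| = 3, RHS = |2·0 + 1| = |1| = 1; 3 = 1 — FAILS
(B) x = 0: LHS = (0³ - 2·0² - 2) mod 3 = (-2) mod 3 = 1; 1 = 2 — FAILS

Answer: Both A and B are false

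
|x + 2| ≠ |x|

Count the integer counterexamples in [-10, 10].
Counterexamples in [-10, 10]: {-1}.

Counting them gives 1 values.

Answer: 1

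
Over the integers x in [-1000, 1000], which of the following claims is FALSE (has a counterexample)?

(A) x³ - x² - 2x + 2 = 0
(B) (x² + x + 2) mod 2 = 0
(A) x = 0: LHS = 0³ - 0² - 2·0 + 2 = 2; 2 = 0 — FAILS

(B) For a polynomial with integer coefficients, its value mod 2 depends only on x mod 2, so it suffices to check one representative of each residue class, x = 0, 1:
x = 0: LHS = (0² + 0 + 2) mod 2 = 2 mod 2 = 0; 0 = 0 — holds
x = 1: LHS = (1² + 1 + 2) mod 2 = 4 mod 2 = 0; 0 = 0 — holds
The relation holds in every residue class, so the relation holds for every integer in [-1000, 1000].

Only (A) has a counterexample.

Answer: A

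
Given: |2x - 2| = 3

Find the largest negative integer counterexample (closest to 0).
Testing negative integers from -1 downward:
x = -1: LHS = |2·(-1) - 2| = |-4| = 4; 4 = 3 — FAILS  ← closest negative counterexample to 0

Answer: x = -1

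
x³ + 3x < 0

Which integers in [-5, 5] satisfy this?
Holds for: {-5, -4, -3, -2, -1}
Fails for: {0, 1, 2, 3, 4, 5}

Answer: {-5, -4, -3, -2, -1}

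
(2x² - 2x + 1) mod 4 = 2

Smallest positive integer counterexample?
Testing positive integers:
x = 1: LHS = (2·1² - 2·1 + 1) mod 4 = 1 mod 4 = 1; 1 = 2 — FAILS  ← smallest positive counterexample

Answer: x = 1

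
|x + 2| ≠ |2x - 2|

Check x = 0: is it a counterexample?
Substitute x = 0 into the relation:
x = 0: LHS = |0 + 2| = |2| = 2, RHS = |2·0 - 2| = |-2| = 2; 2 ≠ 2 — FAILS

Since the claim fails at x = 0, this value is a counterexample.

Answer: Yes, x = 0 is a counterexample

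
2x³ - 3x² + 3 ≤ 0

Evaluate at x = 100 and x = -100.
x = 100: LHS = 2·100³ - 3·100² + 3 = 1970003; 1970003 ≤ 0 — FAILS
x = -100: LHS = 2·(-100)³ - 3·(-100)² + 3 = -2029997; -2029997 ≤ 0 — holds

Answer: Partially: fails for x = 100, holds for x = -100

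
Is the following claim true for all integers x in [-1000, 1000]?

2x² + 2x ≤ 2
The claim fails at x = 1:
x = 1: LHS = 2·1² + 2·1 = 4; 4 ≤ 2 — FAILS

Because a single integer refutes it, the statement is false.

Answer: False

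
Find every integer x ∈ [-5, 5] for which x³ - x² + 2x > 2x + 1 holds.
Holds for: {2, 3, 4, 5}
Fails for: {-5, -4, -3, -2, -1, 0, 1}

Answer: {2, 3, 4, 5}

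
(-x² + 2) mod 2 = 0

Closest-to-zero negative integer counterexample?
Testing negative integers from -1 downward:
x = -1: LHS = (-(-1)² + 2) mod 2 = 1 mod 2 = 1; 1 = 0 — FAILS  ← closest negative counterexample to 0

Answer: x = -1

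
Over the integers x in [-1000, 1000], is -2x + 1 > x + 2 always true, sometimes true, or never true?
Holds at x = -1: LHS = -2·(-1) + 1 = 3, RHS = (-1) + 2 = 1; 3 > 1 — holds
Fails at x = 0: LHS = -2·0 + 1 = 1, RHS = 0 + 2 = 2; 1 > 2 — FAILS
It is satisfied by some integers in the range but not all.

Answer: Sometimes true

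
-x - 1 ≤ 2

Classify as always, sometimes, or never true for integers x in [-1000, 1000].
Holds at x = 0: LHS = -0 - 1 = -1; -1 ≤ 2 — holds
Fails at x = -4: LHS = -(-4) - 1 = 3; 3 ≤ 2 — FAILS
It is satisfied by some integers in the range but not all.

Answer: Sometimes true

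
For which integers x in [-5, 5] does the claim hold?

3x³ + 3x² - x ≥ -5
Holds for: {-1, 0, 1, 2, 3, 4, 5}
Fails for: {-5, -4, -3, -2}

Answer: {-1, 0, 1, 2, 3, 4, 5}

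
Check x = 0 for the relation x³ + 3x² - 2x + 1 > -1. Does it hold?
x = 0: LHS = 0³ + 3·0² - 2·0 + 1 = 1; 1 > -1 — holds

The relation is satisfied at x = 0.

Answer: Yes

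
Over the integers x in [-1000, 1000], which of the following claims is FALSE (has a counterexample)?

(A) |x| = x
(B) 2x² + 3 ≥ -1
(A) x = -1: LHS = |-1| = 1; 1 = -1 — FAILS

(B) Over all integers in [-1000, 1000], LHS − RHS is smallest at x = 0, where it equals 4:
x = 0: LHS = 2·0² + 3 = 3; 3 ≥ -1 — holds
At the ends of the range:
x = -1000: LHS = 2·(-1000)² + 3 = 2000003; 2000003 ≥ -1 — holds
x = 1000: LHS = 2·1000² + 3 = 2000003; 2000003 ≥ -1 — holds
Hence LHS − RHS is never negative, i.e. LHS ≥ RHS throughout, so the relation holds for every integer in [-1000, 1000].

Only (A) has a counterexample.

Answer: A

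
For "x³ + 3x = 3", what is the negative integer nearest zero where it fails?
Testing negative integers from -1 downward:
x = -1: LHS = (-1)³ + 3·(-1) = -4; -4 = 3 — FAILS  ← closest negative counterexample to 0

Answer: x = -1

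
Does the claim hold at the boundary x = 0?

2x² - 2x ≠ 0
x = 0: LHS = 2·0² - 2·0 = 0; 0 ≠ 0 — FAILS

The relation fails at x = 0, so x = 0 is a counterexample.

Answer: No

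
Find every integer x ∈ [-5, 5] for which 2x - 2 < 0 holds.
Holds for: {-5, -4, -3, -2, -1, 0}
Fails for: {1, 2, 3, 4, 5}

Answer: {-5, -4, -3, -2, -1, 0}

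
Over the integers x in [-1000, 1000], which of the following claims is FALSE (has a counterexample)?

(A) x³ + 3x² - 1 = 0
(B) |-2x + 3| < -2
(A) x = 0: LHS = 0³ + 3·0² - 1 = -1; -1 = 0 — FAILS
(B) x = 0: LHS = |-2·0 + 3| = |3| = 3; 3 < -2 — FAILS

Answer: Both A and B are false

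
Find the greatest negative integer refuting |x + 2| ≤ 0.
Testing negative integers from -1 downward:
x = -1: LHS = |(-1) + 2| = |1| = 1; 1 ≤ 0 — FAILS  ← closest negative counterexample to 0

Answer: x = -1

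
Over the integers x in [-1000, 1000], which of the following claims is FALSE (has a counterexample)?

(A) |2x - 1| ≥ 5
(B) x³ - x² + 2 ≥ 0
(A) x = 0: LHS = |2·0 - 1| = |-1| = 1; 1 ≥ 5 — FAILS
(B) x = -2: LHS = (-2)³ - (-2)² + 2 = -10; -10 ≥ 0 — FAILS

Answer: Both A and B are false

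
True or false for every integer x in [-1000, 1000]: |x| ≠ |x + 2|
The claim fails at x = -1:
x = -1: LHS = |-1| = 1, RHS = |(-1) + 2| = |1| = 1; 1 ≠ 1 — FAILS

Because a single integer refutes it, the statement is false.

Answer: False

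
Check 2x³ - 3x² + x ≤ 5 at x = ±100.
x = 100: LHS = 2·100³ - 3·100² + 100 = 1970100; 1970100 ≤ 5 — FAILS
x = -100: LHS = 2·(-100)³ - 3·(-100)² + (-100) = -2030100; -2030100 ≤ 5 — holds

Answer: Partially: fails for x = 100, holds for x = -100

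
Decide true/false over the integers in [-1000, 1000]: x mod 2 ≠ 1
The claim fails at x = 1:
x = 1: LHS = 1 mod 2 = 1; 1 ≠ 1 — FAILS

Because a single integer refutes it, the statement is false.

Answer: False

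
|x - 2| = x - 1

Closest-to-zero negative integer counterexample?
Testing negative integers from -1 downward:
x = -1: LHS = |(-1) - 2| = |-3| = 3, RHS = (-1) - 1 = -2; 3 = -2 — FAILS  ← closest negative counterexample to 0

Answer: x = -1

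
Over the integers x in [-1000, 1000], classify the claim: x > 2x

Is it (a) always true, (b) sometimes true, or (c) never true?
Holds at x = -1: RHS = 2·(-1) = -2; -1 > -2 — holds
Fails at x = 0: RHS = 2·0 = 0; 0 > 0 — FAILS
It is satisfied by some integers in the range but not all.

Answer: Sometimes true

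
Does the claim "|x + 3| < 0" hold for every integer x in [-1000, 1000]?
The claim fails at x = 0:
x = 0: LHS = |0 + 3| = |3| = 3; 3 < 0 — FAILS

Because a single integer refutes it, the statement is false.

Answer: False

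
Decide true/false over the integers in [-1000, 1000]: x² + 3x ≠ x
The claim fails at x = 0:
x = 0: LHS = 0² + 3·0 = 0; 0 ≠ 0 — FAILS

Because a single integer refutes it, the statement is false.

Answer: False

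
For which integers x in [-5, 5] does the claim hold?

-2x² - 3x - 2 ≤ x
Over all integers in [-5, 5], LHS − RHS is largest at x = -1, where it equals 0:
x = -1: LHS = -2·(-1)² - 3·(-1) - 2 = -1; -1 ≤ -1 — holds
At the ends of the range:
x = -5: LHS = -2·(-5)² - 3·(-5) - 2 = -37; -37 ≤ -5 — holds
x = 5: LHS = -2·5² - 3·5 - 2 = -67; -67 ≤ 5 — holds
Hence LHS − RHS is never positive, i.e. LHS ≤ RHS throughout, so the relation holds for every integer in [-5, 5].

Answer: All integers in [-5, 5]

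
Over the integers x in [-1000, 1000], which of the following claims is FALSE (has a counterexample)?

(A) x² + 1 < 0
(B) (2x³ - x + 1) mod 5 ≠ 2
(A) x = 0: LHS = 0² + 1 = 1; 1 < 0 — FAILS
(B) x = 1: LHS = (2·1³ - 1 + 1) mod 5 = 2 mod 5 = 2; 2 ≠ 2 — FAILS

Answer: Both A and B are false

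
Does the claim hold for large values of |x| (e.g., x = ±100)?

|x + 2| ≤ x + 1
x = 100: LHS = |100 + 2| = |102| = 102, RHS = 100 + 1 = 101; 102 ≤ 101 — FAILS
x = -100: LHS = |(-100) + 2| = |-98| = 98, RHS = (-100) + 1 = -99; 98 ≤ -99 — FAILS

Answer: No, fails for both x = 100 and x = -100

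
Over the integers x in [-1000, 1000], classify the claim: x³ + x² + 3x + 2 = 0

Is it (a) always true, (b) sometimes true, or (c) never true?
Track d = LHS − RHS over the integers in [-1000, 1000]. Equality would need d = 0, but d changes sign only between consecutive integers, jumping over 0:
x = -1: LHS = (-1)³ + (-1)² + 3·(-1) + 2 = -1; -1 = 0 — FAILS  (d = -1)
x = 0: LHS = 0³ + 0² + 3·0 + 2 = 2; 2 = 0 — FAILS  (d = 2)
Away from these crossings d keeps a constant sign, and checking every integer in [-1000, 1000] confirms d ≠ 0 throughout. Hence the two sides are never equal, so the claimed relation (=) fails for every integer in [-1000, 1000].

No integer in the range satisfies it.

Answer: Never true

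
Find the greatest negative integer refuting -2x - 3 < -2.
Testing negative integers from -1 downward:
x = -1: LHS = -2·(-1) - 3 = -1; -1 < -2 — FAILS  ← closest negative counterexample to 0

Answer: x = -1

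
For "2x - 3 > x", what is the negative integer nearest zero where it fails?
Testing negative integers from -1 downward:
x = -1: LHS = 2·(-1) - 3 = -5; -5 > -1 — FAILS  ← closest negative counterexample to 0

Answer: x = -1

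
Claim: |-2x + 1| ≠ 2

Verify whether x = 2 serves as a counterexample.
Substitute x = 2 into the relation:
x = 2: LHS = |-2·2 + 1| = |-3| = 3; 3 ≠ 2 — holds

The relation holds at x = 2, so it is not a counterexample.

Answer: No, x = 2 is not a counterexample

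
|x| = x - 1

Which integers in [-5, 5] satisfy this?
Over all integers in [-5, 5], LHS − RHS is always positive; it is smallest at x = 0, where it equals 1:
x = 0: LHS = |0| = 0, RHS = 0 - 1 = -1; 0 = -1 — FAILS
At the ends of the range:
x = -5: LHS = |-5| = 5, RHS = (-5) - 1 = -6; 5 = -6 — FAILS
x = 5: LHS = |5| = 5, RHS = 5 - 1 = 4; 5 = 4 — FAILS
Hence LHS − RHS is never 0, i.e. the two sides are never equal, so the claimed relation (=) fails for every integer in [-5, 5].

Answer: None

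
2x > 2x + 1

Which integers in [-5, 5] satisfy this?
Over all integers in [-5, 5], LHS − RHS is largest at x = 0, where it equals -1:
x = 0: LHS = 2·0 = 0, RHS = 2·0 + 1 = 1; 0 > 1 — FAILS
At the ends of the range:
x = -5: LHS = 2·(-5) = -10, RHS = 2·(-5) + 1 = -9; -10 > -9 — FAILS
x = 5: LHS = 2·5 = 10, RHS = 2·5 + 1 = 11; 10 > 11 — FAILS
Hence LHS − RHS is never positive, i.e. LHS ≤ RHS throughout, so the claimed relation (>) fails for every integer in [-5, 5].

Answer: None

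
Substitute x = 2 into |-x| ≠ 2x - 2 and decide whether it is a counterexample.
Substitute x = 2 into the relation:
x = 2: LHS = |-2| = 2, RHS = 2·2 - 2 = 2; 2 ≠ 2 — FAILS

Since the claim fails at x = 2, this value is a counterexample.

Answer: Yes, x = 2 is a counterexample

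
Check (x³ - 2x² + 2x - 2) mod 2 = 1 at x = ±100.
x = 100: LHS = (100³ - 2·100² + 2·100 - 2) mod 2 = 980198 mod 2 = 0; 0 = 1 — FAILS
x = -100: LHS = ((-100)³ - 2·(-100)² + 2·(-100) - 2) mod 2 = (-1020202) mod 2 = 0; 0 = 1 — FAILS

Answer: No, fails for both x = 100 and x = -100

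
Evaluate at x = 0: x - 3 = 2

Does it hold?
x = 0: LHS = 0 - 3 = -3; -3 = 2 — FAILS

The relation fails at x = 0, so x = 0 is a counterexample.

Answer: No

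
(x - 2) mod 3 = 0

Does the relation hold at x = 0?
x = 0: LHS = (0 - 2) mod 3 = (-2) mod 3 = 1; 1 = 0 — FAILS

The relation fails at x = 0, so x = 0 is a counterexample.

Answer: No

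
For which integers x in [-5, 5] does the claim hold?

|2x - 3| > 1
Holds for: {-5, -4, -3, -2, -1, 0, 3, 4, 5}
Fails for: {1, 2}

Answer: {-5, -4, -3, -2, -1, 0, 3, 4, 5}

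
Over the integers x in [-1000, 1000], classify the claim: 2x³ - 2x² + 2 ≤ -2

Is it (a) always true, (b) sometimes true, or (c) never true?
Holds at x = -1: LHS = 2·(-1)³ - 2·(-1)² + 2 = -2; -2 ≤ -2 — holds
Fails at x = 0: LHS = 2·0³ - 2·0² + 2 = 2; 2 ≤ -2 — FAILS
It is satisfied by some integers in the range but not all.

Answer: Sometimes true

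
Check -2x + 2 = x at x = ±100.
x = 100: LHS = -2·100 + 2 = -198; -198 = 100 — FAILS
x = -100: LHS = -2·(-100) + 2 = 202; 202 = -100 — FAILS

Answer: No, fails for both x = 100 and x = -100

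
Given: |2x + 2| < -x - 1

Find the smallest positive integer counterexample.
Testing positive integers:
x = 1: LHS = |2·1 + 2| = |4| = 4, RHS = -1 - 1 = -2; 4 < -2 — FAILS  ← smallest positive counterexample

Answer: x = 1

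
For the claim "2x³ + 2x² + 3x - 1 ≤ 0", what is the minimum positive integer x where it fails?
Testing positive integers:
x = 1: LHS = 2·1³ + 2·1² + 3·1 - 1 = 6; 6 ≤ 0 — FAILS  ← smallest positive counterexample

Answer: x = 1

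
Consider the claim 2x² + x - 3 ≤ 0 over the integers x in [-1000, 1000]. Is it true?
The claim fails at x = 2:
x = 2: LHS = 2·2² + 2 - 3 = 7; 7 ≤ 0 — FAILS

Because a single integer refutes it, the statement is false.

Answer: False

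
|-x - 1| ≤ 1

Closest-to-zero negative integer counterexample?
Testing negative integers from -1 downward:
x = -1: LHS = |-(-1) - 1| = |0| = 0; 0 ≤ 1 — holds
x = -2: LHS = |-(-2) - 1| = |1| = 1; 1 ≤ 1 — holds
x = -3: LHS = |-(-3) - 1| = |2| = 2; 2 ≤ 1 — FAILS  ← closest negative counterexample to 0

Answer: x = -3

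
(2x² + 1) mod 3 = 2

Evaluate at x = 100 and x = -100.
x = 100: LHS = (2·100² + 1) mod 3 = 20001 mod 3 = 0; 0 = 2 — FAILS
x = -100: LHS = (2·(-100)² + 1) mod 3 = 20001 mod 3 = 0; 0 = 2 — FAILS

Answer: No, fails for both x = 100 and x = -100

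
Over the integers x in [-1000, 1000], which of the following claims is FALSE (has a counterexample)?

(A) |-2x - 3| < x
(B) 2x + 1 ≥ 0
(A) x = 0: LHS = |-2·0 - 3| = |-3| = 3; 3 < 0 — FAILS
(B) x = -1: LHS = 2·(-1) + 1 = -1; -1 ≥ 0 — FAILS

Answer: Both A and B are false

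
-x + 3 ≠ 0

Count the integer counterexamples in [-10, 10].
Counterexamples in [-10, 10]: {3}.

Counting them gives 1 values.

Answer: 1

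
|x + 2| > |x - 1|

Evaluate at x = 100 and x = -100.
x = 100: LHS = |100 + 2| = |102| = 102, RHS = |100 - 1| = |99| = 99; 102 > 99 — holds
x = -100: LHS = |(-100) + 2| = |-98| = 98, RHS = |(-100) - 1| = |-101| = 101; 98 > 101 — FAILS

Answer: Partially: holds for x = 100, fails for x = -100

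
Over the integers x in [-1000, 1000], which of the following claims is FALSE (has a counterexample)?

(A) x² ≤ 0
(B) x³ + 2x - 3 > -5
(A) x = 1: LHS = 1² = 1; 1 ≤ 0 — FAILS
(B) x = -1: LHS = (-1)³ + 2·(-1) - 3 = -6; -6 > -5 — FAILS

Answer: Both A and B are false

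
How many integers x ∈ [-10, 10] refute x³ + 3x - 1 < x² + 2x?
Counterexamples in [-10, 10]: {1, 2, 3, 4, 5, 6, 7, 8, 9, 10}.

Counting them gives 10 values.

Answer: 10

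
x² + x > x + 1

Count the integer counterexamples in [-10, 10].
Counterexamples in [-10, 10]: {-1, 0, 1}.

Counting them gives 3 values.

Answer: 3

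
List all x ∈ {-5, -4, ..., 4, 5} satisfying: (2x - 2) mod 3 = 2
Holds for: {-4, -1, 2, 5}
Fails for: {-5, -3, -2, 0, 1, 3, 4}

Answer: {-4, -1, 2, 5}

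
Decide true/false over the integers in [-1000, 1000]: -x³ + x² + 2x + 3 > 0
The claim fails at x = 3:
x = 3: LHS = -3³ + 3² + 2·3 + 3 = -9; -9 > 0 — FAILS

Because a single integer refutes it, the statement is false.

Answer: False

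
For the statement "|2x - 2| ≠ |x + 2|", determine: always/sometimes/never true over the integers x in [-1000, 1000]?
Holds at x = 1: LHS = |2·1 - 2| = |0| = 0, RHS = |1 + 2| = |3| = 3; 0 ≠ 3 — holds
Fails at x = 0: LHS = |2·0 - 2| = |-2| = 2, RHS = |0 + 2| = |2| = 2; 2 ≠ 2 — FAILS
It is satisfied by some integers in the range but not all.

Answer: Sometimes true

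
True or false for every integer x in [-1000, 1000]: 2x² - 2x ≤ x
The claim fails at x = -1:
x = -1: LHS = 2·(-1)² - 2·(-1) = 4; 4 ≤ -1 — FAILS

Because a single integer refutes it, the statement is false.

Answer: False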